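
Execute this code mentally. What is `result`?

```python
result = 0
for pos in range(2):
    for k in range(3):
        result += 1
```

Let's trace through this code step by step.

Initialize: result = 0
Entering loop: for pos in range(2):

After execution: result = 6
6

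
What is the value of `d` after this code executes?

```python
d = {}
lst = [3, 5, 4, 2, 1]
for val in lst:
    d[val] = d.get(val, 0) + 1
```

Let's trace through this code step by step.

Initialize: d = {}
Initialize: lst = [3, 5, 4, 2, 1]
Entering loop: for val in lst:

After execution: d = {3: 1, 5: 1, 4: 1, 2: 1, 1: 1}
{3: 1, 5: 1, 4: 1, 2: 1, 1: 1}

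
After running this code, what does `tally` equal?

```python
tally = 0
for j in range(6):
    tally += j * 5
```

Let's trace through this code step by step.

Initialize: tally = 0
Entering loop: for j in range(6):

After execution: tally = 75
75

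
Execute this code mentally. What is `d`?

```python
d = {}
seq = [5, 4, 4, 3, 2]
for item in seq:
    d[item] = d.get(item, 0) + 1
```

Let's trace through this code step by step.

Initialize: d = {}
Initialize: seq = [5, 4, 4, 3, 2]
Entering loop: for item in seq:

After execution: d = {5: 1, 4: 2, 3: 1, 2: 1}
{5: 1, 4: 2, 3: 1, 2: 1}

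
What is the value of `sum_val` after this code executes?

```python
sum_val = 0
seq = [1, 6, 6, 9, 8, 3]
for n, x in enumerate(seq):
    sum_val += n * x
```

Let's trace through this code step by step.

Initialize: sum_val = 0
Initialize: seq = [1, 6, 6, 9, 8, 3]
Entering loop: for n, x in enumerate(seq):

After execution: sum_val = 92
92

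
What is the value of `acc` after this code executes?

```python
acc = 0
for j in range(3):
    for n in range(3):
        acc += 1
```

Let's trace through this code step by step.

Initialize: acc = 0
Entering loop: for j in range(3):

After execution: acc = 9
9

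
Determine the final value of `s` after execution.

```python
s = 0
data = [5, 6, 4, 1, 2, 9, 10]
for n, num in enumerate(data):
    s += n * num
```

Let's trace through this code step by step.

Initialize: s = 0
Initialize: data = [5, 6, 4, 1, 2, 9, 10]
Entering loop: for n, num in enumerate(data):

After execution: s = 130
130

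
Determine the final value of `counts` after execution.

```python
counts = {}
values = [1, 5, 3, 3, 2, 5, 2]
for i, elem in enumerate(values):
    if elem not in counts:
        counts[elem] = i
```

Let's trace through this code step by step.

Initialize: counts = {}
Initialize: values = [1, 5, 3, 3, 2, 5, 2]
Entering loop: for i, elem in enumerate(values):

After execution: counts = {1: 0, 5: 1, 3: 2, 2: 4}
{1: 0, 5: 1, 3: 2, 2: 4}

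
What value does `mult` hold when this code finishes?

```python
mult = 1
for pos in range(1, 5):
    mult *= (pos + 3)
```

Let's trace through this code step by step.

Initialize: mult = 1
Entering loop: for pos in range(1, 5):

After execution: mult = 840
840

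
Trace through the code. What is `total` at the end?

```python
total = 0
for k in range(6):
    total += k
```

Let's trace through this code step by step.

Initialize: total = 0
Entering loop: for k in range(6):

After execution: total = 15
15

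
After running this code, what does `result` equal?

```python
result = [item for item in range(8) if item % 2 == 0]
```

Let's trace through this code step by step.

Initialize: result = [item for item in range(8) if item % 2 == 0]

After execution: result = [0, 2, 4, 6]
[0, 2, 4, 6]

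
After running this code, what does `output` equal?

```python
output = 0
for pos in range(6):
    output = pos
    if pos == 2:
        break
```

Let's trace through this code step by step.

Initialize: output = 0
Entering loop: for pos in range(6):

After execution: output = 2
2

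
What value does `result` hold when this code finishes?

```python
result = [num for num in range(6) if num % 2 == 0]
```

Let's trace through this code step by step.

Initialize: result = [num for num in range(6) if num % 2 == 0]

After execution: result = [0, 2, 4]
[0, 2, 4]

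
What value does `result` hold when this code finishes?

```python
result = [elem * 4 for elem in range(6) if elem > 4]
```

Let's trace through this code step by step.

Initialize: result = [elem * 4 for elem in range(6) if elem > 4]

After execution: result = [20]
[20]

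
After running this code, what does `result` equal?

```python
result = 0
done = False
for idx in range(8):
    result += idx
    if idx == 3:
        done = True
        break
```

Let's trace through this code step by step.

Initialize: result = 0
Initialize: done = False
Entering loop: for idx in range(8):

After execution: result = 6
6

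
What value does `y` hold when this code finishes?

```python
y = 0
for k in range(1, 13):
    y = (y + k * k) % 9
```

Let's trace through this code step by step.

Initialize: y = 0
Entering loop: for k in range(1, 13):

After execution: y = 2
2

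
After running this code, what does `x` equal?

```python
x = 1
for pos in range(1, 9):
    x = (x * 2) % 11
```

Let's trace through this code step by step.

Initialize: x = 1
Entering loop: for pos in range(1, 9):

After execution: x = 3
3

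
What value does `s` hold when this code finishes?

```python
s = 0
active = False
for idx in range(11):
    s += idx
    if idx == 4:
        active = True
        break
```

Let's trace through this code step by step.

Initialize: s = 0
Initialize: active = False
Entering loop: for idx in range(11):

After execution: s = 10
10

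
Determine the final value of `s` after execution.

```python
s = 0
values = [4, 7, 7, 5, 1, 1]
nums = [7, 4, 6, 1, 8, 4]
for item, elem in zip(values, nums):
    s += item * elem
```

Let's trace through this code step by step.

Initialize: s = 0
Initialize: values = [4, 7, 7, 5, 1, 1]
Initialize: nums = [7, 4, 6, 1, 8, 4]
Entering loop: for item, elem in zip(values, nums):

After execution: s = 115
115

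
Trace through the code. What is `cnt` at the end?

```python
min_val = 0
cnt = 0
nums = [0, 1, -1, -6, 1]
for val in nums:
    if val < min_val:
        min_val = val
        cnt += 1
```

Let's trace through this code step by step.

Initialize: min_val = 0
Initialize: cnt = 0
Initialize: nums = [0, 1, -1, -6, 1]
Entering loop: for val in nums:

After execution: cnt = 2
2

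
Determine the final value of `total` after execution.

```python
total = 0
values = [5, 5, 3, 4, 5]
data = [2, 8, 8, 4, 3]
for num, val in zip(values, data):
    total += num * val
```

Let's trace through this code step by step.

Initialize: total = 0
Initialize: values = [5, 5, 3, 4, 5]
Initialize: data = [2, 8, 8, 4, 3]
Entering loop: for num, val in zip(values, data):

After execution: total = 105
105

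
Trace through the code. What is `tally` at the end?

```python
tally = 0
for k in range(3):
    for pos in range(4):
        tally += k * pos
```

Let's trace through this code step by step.

Initialize: tally = 0
Entering loop: for k in range(3):

After execution: tally = 18
18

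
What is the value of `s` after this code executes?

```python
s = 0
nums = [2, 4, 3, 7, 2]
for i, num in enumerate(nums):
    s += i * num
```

Let's trace through this code step by step.

Initialize: s = 0
Initialize: nums = [2, 4, 3, 7, 2]
Entering loop: for i, num in enumerate(nums):

After execution: s = 39
39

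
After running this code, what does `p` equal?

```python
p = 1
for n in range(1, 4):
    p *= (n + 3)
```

Let's trace through this code step by step.

Initialize: p = 1
Entering loop: for n in range(1, 4):

After execution: p = 120
120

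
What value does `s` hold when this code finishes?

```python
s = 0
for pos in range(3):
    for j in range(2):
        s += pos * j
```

Let's trace through this code step by step.

Initialize: s = 0
Entering loop: for pos in range(3):

After execution: s = 3
3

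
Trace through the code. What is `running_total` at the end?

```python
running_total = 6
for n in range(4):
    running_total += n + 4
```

Let's trace through this code step by step.

Initialize: running_total = 6
Entering loop: for n in range(4):

After execution: running_total = 28
28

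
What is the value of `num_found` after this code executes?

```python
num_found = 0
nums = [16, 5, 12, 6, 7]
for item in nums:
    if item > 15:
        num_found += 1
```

Let's trace through this code step by step.

Initialize: num_found = 0
Initialize: nums = [16, 5, 12, 6, 7]
Entering loop: for item in nums:

After execution: num_found = 1
1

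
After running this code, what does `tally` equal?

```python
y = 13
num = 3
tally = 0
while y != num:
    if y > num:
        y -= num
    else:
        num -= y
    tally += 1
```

Let's trace through this code step by step.

Initialize: y = 13
Initialize: num = 3
Initialize: tally = 0
Entering loop: while y != num:

After execution: tally = 6
6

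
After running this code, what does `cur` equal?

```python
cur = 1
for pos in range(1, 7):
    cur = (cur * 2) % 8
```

Let's trace through this code step by step.

Initialize: cur = 1
Entering loop: for pos in range(1, 7):

After execution: cur = 0
0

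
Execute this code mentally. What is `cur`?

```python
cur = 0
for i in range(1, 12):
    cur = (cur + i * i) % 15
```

Let's trace through this code step by step.

Initialize: cur = 0
Entering loop: for i in range(1, 12):

After execution: cur = 11
11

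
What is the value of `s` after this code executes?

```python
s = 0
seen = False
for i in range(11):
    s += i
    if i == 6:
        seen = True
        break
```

Let's trace through this code step by step.

Initialize: s = 0
Initialize: seen = False
Entering loop: for i in range(11):

After execution: s = 21
21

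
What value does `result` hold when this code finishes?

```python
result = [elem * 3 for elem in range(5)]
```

Let's trace through this code step by step.

Initialize: result = [elem * 3 for elem in range(5)]

After execution: result = [0, 3, 6, 9, 12]
[0, 3, 6, 9, 12]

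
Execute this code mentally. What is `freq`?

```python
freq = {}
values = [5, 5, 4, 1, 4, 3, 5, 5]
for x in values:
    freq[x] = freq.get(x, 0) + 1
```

Let's trace through this code step by step.

Initialize: freq = {}
Initialize: values = [5, 5, 4, 1, 4, 3, 5, 5]
Entering loop: for x in values:

After execution: freq = {5: 4, 4: 2, 1: 1, 3: 1}
{5: 4, 4: 2, 1: 1, 3: 1}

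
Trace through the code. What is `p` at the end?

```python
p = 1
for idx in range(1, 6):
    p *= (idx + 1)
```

Let's trace through this code step by step.

Initialize: p = 1
Entering loop: for idx in range(1, 6):

After execution: p = 720
720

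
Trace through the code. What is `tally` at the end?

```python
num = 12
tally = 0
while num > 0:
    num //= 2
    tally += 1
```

Let's trace through this code step by step.

Initialize: num = 12
Initialize: tally = 0
Entering loop: while num > 0:

After execution: tally = 4
4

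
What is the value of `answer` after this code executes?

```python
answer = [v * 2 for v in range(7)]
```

Let's trace through this code step by step.

Initialize: answer = [v * 2 for v in range(7)]

After execution: answer = [0, 2, 4, 6, 8, 10, 12]
[0, 2, 4, 6, 8, 10, 12]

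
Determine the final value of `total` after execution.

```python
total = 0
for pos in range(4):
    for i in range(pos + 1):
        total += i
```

Let's trace through this code step by step.

Initialize: total = 0
Entering loop: for pos in range(4):

After execution: total = 10
10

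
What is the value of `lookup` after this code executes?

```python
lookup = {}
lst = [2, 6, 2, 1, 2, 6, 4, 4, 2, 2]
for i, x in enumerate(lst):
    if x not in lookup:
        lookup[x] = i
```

Let's trace through this code step by step.

Initialize: lookup = {}
Initialize: lst = [2, 6, 2, 1, 2, 6, 4, 4, 2, 2]
Entering loop: for i, x in enumerate(lst):

After execution: lookup = {2: 0, 6: 1, 1: 3, 4: 6}
{2: 0, 6: 1, 1: 3, 4: 6}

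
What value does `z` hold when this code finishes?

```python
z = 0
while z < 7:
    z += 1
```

Let's trace through this code step by step.

Initialize: z = 0
Entering loop: while z < 7:

After execution: z = 7
7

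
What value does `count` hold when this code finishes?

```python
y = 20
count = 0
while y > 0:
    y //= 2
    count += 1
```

Let's trace through this code step by step.

Initialize: y = 20
Initialize: count = 0
Entering loop: while y > 0:

After execution: count = 5
5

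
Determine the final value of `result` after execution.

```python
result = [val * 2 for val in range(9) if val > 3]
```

Let's trace through this code step by step.

Initialize: result = [val * 2 for val in range(9) if val > 3]

After execution: result = [8, 10, 12, 14, 16]
[8, 10, 12, 14, 16]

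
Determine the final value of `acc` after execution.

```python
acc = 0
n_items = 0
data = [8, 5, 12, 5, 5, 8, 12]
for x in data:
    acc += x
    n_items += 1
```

Let's trace through this code step by step.

Initialize: acc = 0
Initialize: n_items = 0
Initialize: data = [8, 5, 12, 5, 5, 8, 12]
Entering loop: for x in data:

After execution: acc = 55
55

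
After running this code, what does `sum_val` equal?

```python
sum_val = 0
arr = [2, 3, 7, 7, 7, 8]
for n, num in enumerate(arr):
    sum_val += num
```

Let's trace through this code step by step.

Initialize: sum_val = 0
Initialize: arr = [2, 3, 7, 7, 7, 8]
Entering loop: for n, num in enumerate(arr):

After execution: sum_val = 34
34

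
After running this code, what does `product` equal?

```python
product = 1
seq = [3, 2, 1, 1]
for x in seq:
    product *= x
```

Let's trace through this code step by step.

Initialize: product = 1
Initialize: seq = [3, 2, 1, 1]
Entering loop: for x in seq:

After execution: product = 6
6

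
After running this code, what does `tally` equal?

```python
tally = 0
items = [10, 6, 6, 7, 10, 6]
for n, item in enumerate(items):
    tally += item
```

Let's trace through this code step by step.

Initialize: tally = 0
Initialize: items = [10, 6, 6, 7, 10, 6]
Entering loop: for n, item in enumerate(items):

After execution: tally = 45
45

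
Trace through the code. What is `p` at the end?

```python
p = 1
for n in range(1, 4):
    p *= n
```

Let's trace through this code step by step.

Initialize: p = 1
Entering loop: for n in range(1, 4):

After execution: p = 6
6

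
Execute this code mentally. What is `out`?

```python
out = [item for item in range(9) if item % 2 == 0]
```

Let's trace through this code step by step.

Initialize: out = [item for item in range(9) if item % 2 == 0]

After execution: out = [0, 2, 4, 6, 8]
[0, 2, 4, 6, 8]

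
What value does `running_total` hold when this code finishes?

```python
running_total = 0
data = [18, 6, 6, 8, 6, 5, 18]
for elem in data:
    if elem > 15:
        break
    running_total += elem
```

Let's trace through this code step by step.

Initialize: running_total = 0
Initialize: data = [18, 6, 6, 8, 6, 5, 18]
Entering loop: for elem in data:

After execution: running_total = 0
0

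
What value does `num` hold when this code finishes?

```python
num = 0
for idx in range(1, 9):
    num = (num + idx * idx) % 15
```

Let's trace through this code step by step.

Initialize: num = 0
Entering loop: for idx in range(1, 9):

After execution: num = 9
9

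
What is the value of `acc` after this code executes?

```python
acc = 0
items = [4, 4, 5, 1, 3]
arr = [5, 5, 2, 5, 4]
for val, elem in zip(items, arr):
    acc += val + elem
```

Let's trace through this code step by step.

Initialize: acc = 0
Initialize: items = [4, 4, 5, 1, 3]
Initialize: arr = [5, 5, 2, 5, 4]
Entering loop: for val, elem in zip(items, arr):

After execution: acc = 38
38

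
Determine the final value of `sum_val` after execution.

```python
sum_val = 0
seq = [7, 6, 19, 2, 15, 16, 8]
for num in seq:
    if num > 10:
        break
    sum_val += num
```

Let's trace through this code step by step.

Initialize: sum_val = 0
Initialize: seq = [7, 6, 19, 2, 15, 16, 8]
Entering loop: for num in seq:

After execution: sum_val = 13
13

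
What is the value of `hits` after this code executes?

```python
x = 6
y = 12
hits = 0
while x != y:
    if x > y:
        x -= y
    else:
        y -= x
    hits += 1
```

Let's trace through this code step by step.

Initialize: x = 6
Initialize: y = 12
Initialize: hits = 0
Entering loop: while x != y:

After execution: hits = 1
1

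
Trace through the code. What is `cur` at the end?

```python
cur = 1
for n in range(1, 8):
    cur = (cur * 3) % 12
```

Let's trace through this code step by step.

Initialize: cur = 1
Entering loop: for n in range(1, 8):

After execution: cur = 3
3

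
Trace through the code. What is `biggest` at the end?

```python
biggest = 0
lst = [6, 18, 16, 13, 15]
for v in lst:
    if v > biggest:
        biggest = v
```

Let's trace through this code step by step.

Initialize: biggest = 0
Initialize: lst = [6, 18, 16, 13, 15]
Entering loop: for v in lst:

After execution: biggest = 18
18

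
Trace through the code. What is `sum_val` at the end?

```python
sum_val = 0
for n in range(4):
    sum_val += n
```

Let's trace through this code step by step.

Initialize: sum_val = 0
Entering loop: for n in range(4):

After execution: sum_val = 6
6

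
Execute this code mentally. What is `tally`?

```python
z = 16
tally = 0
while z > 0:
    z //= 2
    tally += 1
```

Let's trace through this code step by step.

Initialize: z = 16
Initialize: tally = 0
Entering loop: while z > 0:

After execution: tally = 5
5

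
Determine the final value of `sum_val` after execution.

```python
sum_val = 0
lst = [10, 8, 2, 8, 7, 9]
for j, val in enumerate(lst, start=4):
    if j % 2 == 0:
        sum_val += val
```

Let's trace through this code step by step.

Initialize: sum_val = 0
Initialize: lst = [10, 8, 2, 8, 7, 9]
Entering loop: for j, val in enumerate(lst, start=4):

After execution: sum_val = 19
19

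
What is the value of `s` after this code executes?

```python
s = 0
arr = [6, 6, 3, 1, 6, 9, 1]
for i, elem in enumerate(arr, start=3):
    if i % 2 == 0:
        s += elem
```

Let's trace through this code step by step.

Initialize: s = 0
Initialize: arr = [6, 6, 3, 1, 6, 9, 1]
Entering loop: for i, elem in enumerate(arr, start=3):

After execution: s = 16
16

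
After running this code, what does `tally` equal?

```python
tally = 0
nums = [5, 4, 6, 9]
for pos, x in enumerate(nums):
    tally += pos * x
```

Let's trace through this code step by step.

Initialize: tally = 0
Initialize: nums = [5, 4, 6, 9]
Entering loop: for pos, x in enumerate(nums):

After execution: tally = 43
43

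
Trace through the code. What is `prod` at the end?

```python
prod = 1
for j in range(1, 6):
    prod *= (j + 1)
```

Let's trace through this code step by step.

Initialize: prod = 1
Entering loop: for j in range(1, 6):

After execution: prod = 720
720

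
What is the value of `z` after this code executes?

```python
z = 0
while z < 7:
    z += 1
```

Let's trace through this code step by step.

Initialize: z = 0
Entering loop: while z < 7:

After execution: z = 7
7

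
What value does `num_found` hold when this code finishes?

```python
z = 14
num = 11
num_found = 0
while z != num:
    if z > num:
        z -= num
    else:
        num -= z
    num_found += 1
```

Let's trace through this code step by step.

Initialize: z = 14
Initialize: num = 11
Initialize: num_found = 0
Entering loop: while z != num:

After execution: num_found = 6
6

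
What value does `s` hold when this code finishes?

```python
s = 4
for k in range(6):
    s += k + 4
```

Let's trace through this code step by step.

Initialize: s = 4
Entering loop: for k in range(6):

After execution: s = 43
43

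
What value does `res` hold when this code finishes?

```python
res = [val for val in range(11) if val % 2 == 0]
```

Let's trace through this code step by step.

Initialize: res = [val for val in range(11) if val % 2 == 0]

After execution: res = [0, 2, 4, 6, 8, 10]
[0, 2, 4, 6, 8, 10]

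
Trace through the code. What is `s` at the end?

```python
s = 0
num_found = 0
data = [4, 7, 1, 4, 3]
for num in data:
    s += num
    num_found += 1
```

Let's trace through this code step by step.

Initialize: s = 0
Initialize: num_found = 0
Initialize: data = [4, 7, 1, 4, 3]
Entering loop: for num in data:

After execution: s = 19
19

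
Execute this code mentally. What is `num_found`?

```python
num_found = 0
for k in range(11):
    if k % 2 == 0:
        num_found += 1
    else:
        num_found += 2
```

Let's trace through this code step by step.

Initialize: num_found = 0
Entering loop: for k in range(11):

After execution: num_found = 16
16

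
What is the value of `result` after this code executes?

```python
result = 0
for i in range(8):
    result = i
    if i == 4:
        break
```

Let's trace through this code step by step.

Initialize: result = 0
Entering loop: for i in range(8):

After execution: result = 4
4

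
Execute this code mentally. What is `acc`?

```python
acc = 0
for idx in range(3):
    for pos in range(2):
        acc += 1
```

Let's trace through this code step by step.

Initialize: acc = 0
Entering loop: for idx in range(3):

After execution: acc = 6
6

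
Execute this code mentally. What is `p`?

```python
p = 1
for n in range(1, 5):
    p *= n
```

Let's trace through this code step by step.

Initialize: p = 1
Entering loop: for n in range(1, 5):

After execution: p = 24
24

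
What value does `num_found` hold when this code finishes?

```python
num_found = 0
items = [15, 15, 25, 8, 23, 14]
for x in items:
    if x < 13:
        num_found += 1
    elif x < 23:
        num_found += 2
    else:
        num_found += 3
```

Let's trace through this code step by step.

Initialize: num_found = 0
Initialize: items = [15, 15, 25, 8, 23, 14]
Entering loop: for x in items:

After execution: num_found = 13
13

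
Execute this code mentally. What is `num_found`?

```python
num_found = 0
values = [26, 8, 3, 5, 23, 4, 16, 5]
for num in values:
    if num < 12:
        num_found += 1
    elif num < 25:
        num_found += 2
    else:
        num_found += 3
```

Let's trace through this code step by step.

Initialize: num_found = 0
Initialize: values = [26, 8, 3, 5, 23, 4, 16, 5]
Entering loop: for num in values:

After execution: num_found = 12
12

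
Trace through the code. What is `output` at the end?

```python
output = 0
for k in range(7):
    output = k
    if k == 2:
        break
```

Let's trace through this code step by step.

Initialize: output = 0
Entering loop: for k in range(7):

After execution: output = 2
2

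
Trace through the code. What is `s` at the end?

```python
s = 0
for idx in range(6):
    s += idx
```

Let's trace through this code step by step.

Initialize: s = 0
Entering loop: for idx in range(6):

After execution: s = 15
15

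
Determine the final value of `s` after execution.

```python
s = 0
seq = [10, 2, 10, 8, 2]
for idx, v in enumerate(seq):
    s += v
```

Let's trace through this code step by step.

Initialize: s = 0
Initialize: seq = [10, 2, 10, 8, 2]
Entering loop: for idx, v in enumerate(seq):

After execution: s = 32
32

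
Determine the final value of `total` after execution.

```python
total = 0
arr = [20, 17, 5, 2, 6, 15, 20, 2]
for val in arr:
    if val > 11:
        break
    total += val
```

Let's trace through this code step by step.

Initialize: total = 0
Initialize: arr = [20, 17, 5, 2, 6, 15, 20, 2]
Entering loop: for val in arr:

After execution: total = 0
0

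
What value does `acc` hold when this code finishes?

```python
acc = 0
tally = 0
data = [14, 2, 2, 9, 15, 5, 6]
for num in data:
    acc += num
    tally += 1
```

Let's trace through this code step by step.

Initialize: acc = 0
Initialize: tally = 0
Initialize: data = [14, 2, 2, 9, 15, 5, 6]
Entering loop: for num in data:

After execution: acc = 53
53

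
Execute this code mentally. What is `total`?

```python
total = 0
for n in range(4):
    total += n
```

Let's trace through this code step by step.

Initialize: total = 0
Entering loop: for n in range(4):

After execution: total = 6
6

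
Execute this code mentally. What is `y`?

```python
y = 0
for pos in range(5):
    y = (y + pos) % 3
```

Let's trace through this code step by step.

Initialize: y = 0
Entering loop: for pos in range(5):

After execution: y = 1
1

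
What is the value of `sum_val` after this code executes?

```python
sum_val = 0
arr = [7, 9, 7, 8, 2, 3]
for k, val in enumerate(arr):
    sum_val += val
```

Let's trace through this code step by step.

Initialize: sum_val = 0
Initialize: arr = [7, 9, 7, 8, 2, 3]
Entering loop: for k, val in enumerate(arr):

After execution: sum_val = 36
36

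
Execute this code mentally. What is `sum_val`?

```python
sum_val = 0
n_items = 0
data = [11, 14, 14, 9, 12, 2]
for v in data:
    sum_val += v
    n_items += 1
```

Let's trace through this code step by step.

Initialize: sum_val = 0
Initialize: n_items = 0
Initialize: data = [11, 14, 14, 9, 12, 2]
Entering loop: for v in data:

After execution: sum_val = 62
62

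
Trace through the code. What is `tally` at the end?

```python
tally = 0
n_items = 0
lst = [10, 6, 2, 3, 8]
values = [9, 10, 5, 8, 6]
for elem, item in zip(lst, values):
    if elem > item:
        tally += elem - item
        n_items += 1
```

Let's trace through this code step by step.

Initialize: tally = 0
Initialize: n_items = 0
Initialize: lst = [10, 6, 2, 3, 8]
Initialize: values = [9, 10, 5, 8, 6]
Entering loop: for elem, item in zip(lst, values):

After execution: tally = 3
3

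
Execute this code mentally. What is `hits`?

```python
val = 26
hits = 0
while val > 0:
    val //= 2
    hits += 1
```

Let's trace through this code step by step.

Initialize: val = 26
Initialize: hits = 0
Entering loop: while val > 0:

After execution: hits = 5
5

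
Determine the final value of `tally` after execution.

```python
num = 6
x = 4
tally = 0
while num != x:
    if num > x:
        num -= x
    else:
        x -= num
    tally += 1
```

Let's trace through this code step by step.

Initialize: num = 6
Initialize: x = 4
Initialize: tally = 0
Entering loop: while num != x:

After execution: tally = 2
2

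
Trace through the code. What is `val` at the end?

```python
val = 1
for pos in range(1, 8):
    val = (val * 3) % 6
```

Let's trace through this code step by step.

Initialize: val = 1
Entering loop: for pos in range(1, 8):

After execution: val = 3
3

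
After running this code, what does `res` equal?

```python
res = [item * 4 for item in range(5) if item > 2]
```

Let's trace through this code step by step.

Initialize: res = [item * 4 for item in range(5) if item > 2]

After execution: res = [12, 16]
[12, 16]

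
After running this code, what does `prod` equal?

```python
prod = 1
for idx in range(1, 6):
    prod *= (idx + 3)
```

Let's trace through this code step by step.

Initialize: prod = 1
Entering loop: for idx in range(1, 6):

After execution: prod = 6720
6720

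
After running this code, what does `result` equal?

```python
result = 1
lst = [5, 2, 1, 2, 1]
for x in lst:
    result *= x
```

Let's trace through this code step by step.

Initialize: result = 1
Initialize: lst = [5, 2, 1, 2, 1]
Entering loop: for x in lst:

After execution: result = 20
20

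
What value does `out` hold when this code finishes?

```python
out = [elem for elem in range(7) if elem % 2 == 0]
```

Let's trace through this code step by step.

Initialize: out = [elem for elem in range(7) if elem % 2 == 0]

After execution: out = [0, 2, 4, 6]
[0, 2, 4, 6]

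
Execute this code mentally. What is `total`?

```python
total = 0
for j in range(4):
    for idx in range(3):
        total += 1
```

Let's trace through this code step by step.

Initialize: total = 0
Entering loop: for j in range(4):

After execution: total = 12
12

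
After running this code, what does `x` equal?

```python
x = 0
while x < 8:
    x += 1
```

Let's trace through this code step by step.

Initialize: x = 0
Entering loop: while x < 8:

After execution: x = 8
8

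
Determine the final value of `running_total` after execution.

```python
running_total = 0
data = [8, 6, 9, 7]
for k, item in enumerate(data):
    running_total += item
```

Let's trace through this code step by step.

Initialize: running_total = 0
Initialize: data = [8, 6, 9, 7]
Entering loop: for k, item in enumerate(data):

After execution: running_total = 30
30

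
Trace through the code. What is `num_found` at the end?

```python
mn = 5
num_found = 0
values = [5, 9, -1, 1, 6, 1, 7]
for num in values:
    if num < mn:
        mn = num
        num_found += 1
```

Let's trace through this code step by step.

Initialize: mn = 5
Initialize: num_found = 0
Initialize: values = [5, 9, -1, 1, 6, 1, 7]
Entering loop: for num in values:

After execution: num_found = 1
1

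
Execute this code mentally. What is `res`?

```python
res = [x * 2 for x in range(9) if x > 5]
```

Let's trace through this code step by step.

Initialize: res = [x * 2 for x in range(9) if x > 5]

After execution: res = [12, 14, 16]
[12, 14, 16]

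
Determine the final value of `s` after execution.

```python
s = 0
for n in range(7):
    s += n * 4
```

Let's trace through this code step by step.

Initialize: s = 0
Entering loop: for n in range(7):

After execution: s = 84
84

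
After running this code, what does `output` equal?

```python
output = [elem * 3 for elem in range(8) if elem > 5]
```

Let's trace through this code step by step.

Initialize: output = [elem * 3 for elem in range(8) if elem > 5]

After execution: output = [18, 21]
[18, 21]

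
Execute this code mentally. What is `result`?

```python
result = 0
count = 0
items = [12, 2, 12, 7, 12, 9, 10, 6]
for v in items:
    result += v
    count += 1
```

Let's trace through this code step by step.

Initialize: result = 0
Initialize: count = 0
Initialize: items = [12, 2, 12, 7, 12, 9, 10, 6]
Entering loop: for v in items:

After execution: result = 70
70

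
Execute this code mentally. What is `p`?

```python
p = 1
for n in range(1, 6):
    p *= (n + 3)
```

Let's trace through this code step by step.

Initialize: p = 1
Entering loop: for n in range(1, 6):

After execution: p = 6720
6720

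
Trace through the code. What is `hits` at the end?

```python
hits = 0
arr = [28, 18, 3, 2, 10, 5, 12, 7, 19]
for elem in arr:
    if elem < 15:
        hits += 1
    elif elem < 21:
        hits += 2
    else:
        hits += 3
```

Let's trace through this code step by step.

Initialize: hits = 0
Initialize: arr = [28, 18, 3, 2, 10, 5, 12, 7, 19]
Entering loop: for elem in arr:

After execution: hits = 13
13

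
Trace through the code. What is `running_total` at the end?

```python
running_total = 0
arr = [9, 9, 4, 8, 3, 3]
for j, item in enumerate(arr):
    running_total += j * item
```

Let's trace through this code step by step.

Initialize: running_total = 0
Initialize: arr = [9, 9, 4, 8, 3, 3]
Entering loop: for j, item in enumerate(arr):

After execution: running_total = 68
68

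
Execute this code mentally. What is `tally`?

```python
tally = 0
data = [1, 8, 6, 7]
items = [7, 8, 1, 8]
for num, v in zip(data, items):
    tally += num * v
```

Let's trace through this code step by step.

Initialize: tally = 0
Initialize: data = [1, 8, 6, 7]
Initialize: items = [7, 8, 1, 8]
Entering loop: for num, v in zip(data, items):

After execution: tally = 133
133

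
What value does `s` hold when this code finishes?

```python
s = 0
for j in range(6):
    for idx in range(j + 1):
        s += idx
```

Let's trace through this code step by step.

Initialize: s = 0
Entering loop: for j in range(6):

After execution: s = 35
35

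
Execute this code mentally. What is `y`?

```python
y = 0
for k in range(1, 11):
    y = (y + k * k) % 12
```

Let's trace through this code step by step.

Initialize: y = 0
Entering loop: for k in range(1, 11):

After execution: y = 1
1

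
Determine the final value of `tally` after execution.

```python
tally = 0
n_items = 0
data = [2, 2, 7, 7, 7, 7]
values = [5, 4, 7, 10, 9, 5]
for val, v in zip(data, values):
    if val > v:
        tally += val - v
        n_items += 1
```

Let's trace through this code step by step.

Initialize: tally = 0
Initialize: n_items = 0
Initialize: data = [2, 2, 7, 7, 7, 7]
Initialize: values = [5, 4, 7, 10, 9, 5]
Entering loop: for val, v in zip(data, values):

After execution: tally = 2
2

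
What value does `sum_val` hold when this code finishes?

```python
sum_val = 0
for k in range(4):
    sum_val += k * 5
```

Let's trace through this code step by step.

Initialize: sum_val = 0
Entering loop: for k in range(4):

After execution: sum_val = 30
30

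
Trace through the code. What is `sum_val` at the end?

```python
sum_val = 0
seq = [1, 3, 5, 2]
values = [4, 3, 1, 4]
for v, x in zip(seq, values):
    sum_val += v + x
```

Let's trace through this code step by step.

Initialize: sum_val = 0
Initialize: seq = [1, 3, 5, 2]
Initialize: values = [4, 3, 1, 4]
Entering loop: for v, x in zip(seq, values):

After execution: sum_val = 23
23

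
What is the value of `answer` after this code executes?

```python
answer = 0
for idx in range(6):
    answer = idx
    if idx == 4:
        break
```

Let's trace through this code step by step.

Initialize: answer = 0
Entering loop: for idx in range(6):

After execution: answer = 4
4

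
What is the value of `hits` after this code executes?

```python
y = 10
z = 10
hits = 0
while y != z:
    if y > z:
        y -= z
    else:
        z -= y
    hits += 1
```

Let's trace through this code step by step.

Initialize: y = 10
Initialize: z = 10
Initialize: hits = 0
Entering loop: while y != z:

After execution: hits = 0
0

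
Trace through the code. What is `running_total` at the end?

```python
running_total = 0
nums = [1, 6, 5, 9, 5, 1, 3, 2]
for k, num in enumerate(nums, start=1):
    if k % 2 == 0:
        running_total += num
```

Let's trace through this code step by step.

Initialize: running_total = 0
Initialize: nums = [1, 6, 5, 9, 5, 1, 3, 2]
Entering loop: for k, num in enumerate(nums, start=1):

After execution: running_total = 18
18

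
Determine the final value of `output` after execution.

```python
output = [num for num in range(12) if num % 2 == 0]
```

Let's trace through this code step by step.

Initialize: output = [num for num in range(12) if num % 2 == 0]

After execution: output = [0, 2, 4, 6, 8, 10]
[0, 2, 4, 6, 8, 10]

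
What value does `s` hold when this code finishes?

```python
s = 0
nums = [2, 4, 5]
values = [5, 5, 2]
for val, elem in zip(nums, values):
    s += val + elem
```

Let's trace through this code step by step.

Initialize: s = 0
Initialize: nums = [2, 4, 5]
Initialize: values = [5, 5, 2]
Entering loop: for val, elem in zip(nums, values):

After execution: s = 23
23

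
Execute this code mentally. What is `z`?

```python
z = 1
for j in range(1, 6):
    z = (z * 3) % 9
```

Let's trace through this code step by step.

Initialize: z = 1
Entering loop: for j in range(1, 6):

After execution: z = 0
0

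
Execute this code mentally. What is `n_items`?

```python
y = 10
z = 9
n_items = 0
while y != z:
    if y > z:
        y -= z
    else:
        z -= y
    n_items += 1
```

Let's trace through this code step by step.

Initialize: y = 10
Initialize: z = 9
Initialize: n_items = 0
Entering loop: while y != z:

After execution: n_items = 9
9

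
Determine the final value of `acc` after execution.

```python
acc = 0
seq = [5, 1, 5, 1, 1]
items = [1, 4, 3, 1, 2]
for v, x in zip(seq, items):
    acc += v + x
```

Let's trace through this code step by step.

Initialize: acc = 0
Initialize: seq = [5, 1, 5, 1, 1]
Initialize: items = [1, 4, 3, 1, 2]
Entering loop: for v, x in zip(seq, items):

After execution: acc = 24
24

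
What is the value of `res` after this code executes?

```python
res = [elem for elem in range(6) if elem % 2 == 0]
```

Let's trace through this code step by step.

Initialize: res = [elem for elem in range(6) if elem % 2 == 0]

After execution: res = [0, 2, 4]
[0, 2, 4]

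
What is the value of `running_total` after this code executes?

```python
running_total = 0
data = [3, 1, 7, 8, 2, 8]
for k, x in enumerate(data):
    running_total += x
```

Let's trace through this code step by step.

Initialize: running_total = 0
Initialize: data = [3, 1, 7, 8, 2, 8]
Entering loop: for k, x in enumerate(data):

After execution: running_total = 29
29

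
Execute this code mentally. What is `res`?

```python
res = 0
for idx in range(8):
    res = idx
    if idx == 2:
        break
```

Let's trace through this code step by step.

Initialize: res = 0
Entering loop: for idx in range(8):

After execution: res = 2
2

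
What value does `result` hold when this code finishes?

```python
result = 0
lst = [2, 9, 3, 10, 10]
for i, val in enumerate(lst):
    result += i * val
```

Let's trace through this code step by step.

Initialize: result = 0
Initialize: lst = [2, 9, 3, 10, 10]
Entering loop: for i, val in enumerate(lst):

After execution: result = 85
85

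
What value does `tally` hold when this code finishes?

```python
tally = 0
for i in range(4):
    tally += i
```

Let's trace through this code step by step.

Initialize: tally = 0
Entering loop: for i in range(4):

After execution: tally = 6
6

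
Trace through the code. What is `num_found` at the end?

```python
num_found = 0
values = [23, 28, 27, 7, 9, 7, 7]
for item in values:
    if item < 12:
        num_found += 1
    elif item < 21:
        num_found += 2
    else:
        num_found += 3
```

Let's trace through this code step by step.

Initialize: num_found = 0
Initialize: values = [23, 28, 27, 7, 9, 7, 7]
Entering loop: for item in values:

After execution: num_found = 13
13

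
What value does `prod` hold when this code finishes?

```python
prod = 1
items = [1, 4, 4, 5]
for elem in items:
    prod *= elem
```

Let's trace through this code step by step.

Initialize: prod = 1
Initialize: items = [1, 4, 4, 5]
Entering loop: for elem in items:

After execution: prod = 80
80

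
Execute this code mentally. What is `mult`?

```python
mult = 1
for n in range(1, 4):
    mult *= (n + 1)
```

Let's trace through this code step by step.

Initialize: mult = 1
Entering loop: for n in range(1, 4):

After execution: mult = 24
24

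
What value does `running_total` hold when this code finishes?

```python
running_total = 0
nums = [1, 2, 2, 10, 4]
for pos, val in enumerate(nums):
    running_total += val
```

Let's trace through this code step by step.

Initialize: running_total = 0
Initialize: nums = [1, 2, 2, 10, 4]
Entering loop: for pos, val in enumerate(nums):

After execution: running_total = 19
19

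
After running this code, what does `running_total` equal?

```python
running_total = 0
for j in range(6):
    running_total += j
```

Let's trace through this code step by step.

Initialize: running_total = 0
Entering loop: for j in range(6):

After execution: running_total = 15
15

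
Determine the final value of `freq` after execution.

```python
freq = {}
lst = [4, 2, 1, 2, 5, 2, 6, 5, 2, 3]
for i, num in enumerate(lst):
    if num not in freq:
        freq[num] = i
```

Let's trace through this code step by step.

Initialize: freq = {}
Initialize: lst = [4, 2, 1, 2, 5, 2, 6, 5, 2, 3]
Entering loop: for i, num in enumerate(lst):

After execution: freq = {4: 0, 2: 1, 1: 2, 5: 4, 6: 6, 3: 9}
{4: 0, 2: 1, 1: 2, 5: 4, 6: 6, 3: 9}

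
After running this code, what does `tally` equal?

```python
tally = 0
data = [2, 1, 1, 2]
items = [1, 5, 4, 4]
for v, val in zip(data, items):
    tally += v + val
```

Let's trace through this code step by step.

Initialize: tally = 0
Initialize: data = [2, 1, 1, 2]
Initialize: items = [1, 5, 4, 4]
Entering loop: for v, val in zip(data, items):

After execution: tally = 20
20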